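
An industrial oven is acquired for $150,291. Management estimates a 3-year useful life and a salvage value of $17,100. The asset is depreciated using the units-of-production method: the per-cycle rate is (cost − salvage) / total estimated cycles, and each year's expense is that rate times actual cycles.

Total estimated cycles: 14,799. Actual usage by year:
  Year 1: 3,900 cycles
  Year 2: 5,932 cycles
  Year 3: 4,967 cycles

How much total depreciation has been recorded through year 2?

$88,488

Depreciable base = $150,291 − $17,100 = $133,191.
Rate = $133,191 / 14,799 cycles = $9 per cycle.
Year 1: 3,900 × $9 = $35,100. Book value $115,191.
Year 2: 5,932 × $9 = $53,388. Book value $61,803.
Accumulated through year 2 = $150,291 − $61,803 = $88,488.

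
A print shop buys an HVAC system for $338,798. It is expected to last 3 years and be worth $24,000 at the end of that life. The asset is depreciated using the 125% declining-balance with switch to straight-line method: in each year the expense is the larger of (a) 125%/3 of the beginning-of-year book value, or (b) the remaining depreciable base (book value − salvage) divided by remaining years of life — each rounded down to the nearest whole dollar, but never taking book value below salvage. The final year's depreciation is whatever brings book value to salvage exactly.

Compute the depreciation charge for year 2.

$86,816

Depreciable base = $338,798 − $24,000 = $314,798.
Year 1: DB = ⌊$338,798 × 125%/3⌋ = $141,165; SL = ⌊$314,798/3⌋ = $104,932 → take DB $141,165. Book value $197,633.
Year 2: DB = ⌊$197,633 × 125%/3⌋ = $82,347; SL = ⌊$173,633/2⌋ = $86,816 → take SL $86,816. Book value $110,817.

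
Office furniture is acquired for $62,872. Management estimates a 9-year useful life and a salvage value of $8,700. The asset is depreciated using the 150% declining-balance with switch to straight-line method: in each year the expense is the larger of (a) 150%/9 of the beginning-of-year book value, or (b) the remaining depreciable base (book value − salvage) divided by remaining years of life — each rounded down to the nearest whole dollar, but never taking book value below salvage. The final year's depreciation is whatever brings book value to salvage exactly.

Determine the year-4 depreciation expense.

Depreciable base = $62,872 − $8,700 = $54,172.
Year 1: DB = ⌊$62,872 × 150%/9⌋ = $10,478; SL = ⌊$54,172/9⌋ = $6,019 → take DB $10,478. Book value $52,394.
Year 2: DB = ⌊$52,394 × 150%/9⌋ = $8,732; SL = ⌊$43,694/8⌋ = $5,461 → take DB $8,732. Book value $43,662.
Year 3: DB = ⌊$43,662 × 150%/9⌋ = $7,277; SL = ⌊$34,962/7⌋ = $4,994 → take DB $7,277. Book value $36,385.
Year 4: DB = ⌊$36,385 × 150%/9⌋ = $6,064; SL = ⌊$27,685/6⌋ = $4,614 → take DB $6,064. Book value $30,321.

$6,064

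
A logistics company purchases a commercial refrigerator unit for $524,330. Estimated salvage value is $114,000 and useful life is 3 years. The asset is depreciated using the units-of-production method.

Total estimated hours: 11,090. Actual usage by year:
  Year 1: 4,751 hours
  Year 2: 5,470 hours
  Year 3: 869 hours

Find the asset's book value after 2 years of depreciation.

$146,153

Depreciable base = $524,330 − $114,000 = $410,330.
Rate = $410,330 / 11,090 hours = $37 per hour.
Year 1: 4,751 × $37 = $175,787. Book value $348,543.
Year 2: 5,470 × $37 = $202,390. Book value $146,153.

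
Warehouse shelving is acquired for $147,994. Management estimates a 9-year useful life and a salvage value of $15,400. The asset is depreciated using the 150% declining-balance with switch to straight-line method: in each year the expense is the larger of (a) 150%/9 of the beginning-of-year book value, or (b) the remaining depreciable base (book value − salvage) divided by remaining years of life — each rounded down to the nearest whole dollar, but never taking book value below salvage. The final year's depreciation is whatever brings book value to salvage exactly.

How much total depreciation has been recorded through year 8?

Depreciable base = $147,994 − $15,400 = $132,594.
Year 1: DB = ⌊$147,994 × 150%/9⌋ = $24,665; SL = ⌊$132,594/9⌋ = $14,732 → take DB $24,665. Book value $123,329.
Year 2: DB = ⌊$123,329 × 150%/9⌋ = $20,554; SL = ⌊$107,929/8⌋ = $13,491 → take DB $20,554. Book value $102,775.
Year 3: DB = ⌊$102,775 × 150%/9⌋ = $17,129; SL = ⌊$87,375/7⌋ = $12,482 → take DB $17,129. Book value $85,646.
Year 4: DB = ⌊$85,646 × 150%/9⌋ = $14,274; SL = ⌊$70,246/6⌋ = $11,707 → take DB $14,274. Book value $71,372.
Year 5: DB = ⌊$71,372 × 150%/9⌋ = $11,895; SL = ⌊$55,972/5⌋ = $11,194 → take DB $11,895. Book value $59,477.
Year 6: DB = ⌊$59,477 × 150%/9⌋ = $9,912; SL = ⌊$44,077/4⌋ = $11,019 → take SL $11,019. Book value $48,458.
Year 7: DB = ⌊$48,458 × 150%/9⌋ = $8,076; SL = ⌊$33,058/3⌋ = $11,019 → take SL $11,019. Book value $37,439.
Year 8: DB = ⌊$37,439 × 150%/9⌋ = $6,239; SL = ⌊$22,039/2⌋ = $11,019 → take SL $11,019. Book value $26,420.
Accumulated through year 8 = $147,994 − $26,420 = $121,574.

$121,574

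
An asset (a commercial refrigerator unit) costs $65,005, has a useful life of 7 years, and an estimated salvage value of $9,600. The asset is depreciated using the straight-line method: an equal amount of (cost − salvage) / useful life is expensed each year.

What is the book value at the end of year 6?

Depreciable base = $65,005 − $9,600 = $55,405.
Annual expense = $55,405 / 7 = $7,915.
End of year 1: book value $57,090.
End of year 2: book value $49,175.
End of year 3: book value $41,260.
End of year 4: book value $33,345.
End of year 5: book value $25,430.
End of year 6: book value $17,515.

$17,515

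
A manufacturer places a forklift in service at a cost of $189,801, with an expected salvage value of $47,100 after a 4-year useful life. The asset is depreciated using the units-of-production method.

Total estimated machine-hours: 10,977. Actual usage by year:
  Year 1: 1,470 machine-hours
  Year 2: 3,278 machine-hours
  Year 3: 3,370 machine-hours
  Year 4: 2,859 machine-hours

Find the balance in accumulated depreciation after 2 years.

$61,724

Depreciable base = $189,801 − $47,100 = $142,701.
Rate = $142,701 / 10,977 machine-hours = $13 per machine-hour.
Year 1: 1,470 × $13 = $19,110. Book value $170,691.
Year 2: 3,278 × $13 = $42,614. Book value $128,077.
Accumulated through year 2 = $189,801 − $128,077 = $61,724.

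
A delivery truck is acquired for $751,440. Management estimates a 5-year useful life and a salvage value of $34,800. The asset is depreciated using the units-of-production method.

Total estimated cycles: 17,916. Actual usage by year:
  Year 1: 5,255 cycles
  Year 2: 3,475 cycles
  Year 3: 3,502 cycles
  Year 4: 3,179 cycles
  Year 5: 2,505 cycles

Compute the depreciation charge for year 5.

Depreciable base = $751,440 − $34,800 = $716,640.
Rate = $716,640 / 17,916 cycles = $40 per cycle.
Year 1: 5,255 × $40 = $210,200. Book value $541,240.
Year 2: 3,475 × $40 = $139,000. Book value $402,240.
Year 3: 3,502 × $40 = $140,080. Book value $262,160.
Year 4: 3,179 × $40 = $127,160. Book value $135,000.
Year 5: 2,505 × $40 = $100,200. Book value $34,800.

$100,200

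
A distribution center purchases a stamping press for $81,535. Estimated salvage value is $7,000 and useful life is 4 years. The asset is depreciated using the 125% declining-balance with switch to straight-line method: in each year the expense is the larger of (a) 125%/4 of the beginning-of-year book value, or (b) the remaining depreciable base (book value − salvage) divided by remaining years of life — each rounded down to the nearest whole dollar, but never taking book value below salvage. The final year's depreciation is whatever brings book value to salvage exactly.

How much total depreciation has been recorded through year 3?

$58,765

Depreciable base = $81,535 − $7,000 = $74,535.
Year 1: DB = ⌊$81,535 × 125%/4⌋ = $25,479; SL = ⌊$74,535/4⌋ = $18,633 → take DB $25,479. Book value $56,056.
Year 2: DB = ⌊$56,056 × 125%/4⌋ = $17,517; SL = ⌊$49,056/3⌋ = $16,352 → take DB $17,517. Book value $38,539.
Year 3: DB = ⌊$38,539 × 125%/4⌋ = $12,043; SL = ⌊$31,539/2⌋ = $15,769 → take SL $15,769. Book value $22,770.
Accumulated through year 3 = $81,535 − $22,770 = $58,765.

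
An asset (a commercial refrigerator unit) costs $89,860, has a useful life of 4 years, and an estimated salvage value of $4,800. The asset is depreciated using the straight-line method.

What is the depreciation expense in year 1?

Depreciable base = $89,860 − $4,800 = $85,060.
Annual expense = $85,060 / 4 = $21,265.

$21,265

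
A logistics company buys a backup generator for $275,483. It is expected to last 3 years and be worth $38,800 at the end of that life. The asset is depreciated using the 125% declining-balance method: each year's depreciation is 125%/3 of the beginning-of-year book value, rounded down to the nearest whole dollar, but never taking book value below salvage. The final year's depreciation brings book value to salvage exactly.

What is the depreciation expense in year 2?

Depreciable base = $275,483 − $38,800 = $236,683.
Year 1: ⌊$275,483 × 125%/3⌋ = $114,784. Book value $160,699.
Year 2: ⌊$160,699 × 125%/3⌋ = $66,957. Book value $93,742.

$66,957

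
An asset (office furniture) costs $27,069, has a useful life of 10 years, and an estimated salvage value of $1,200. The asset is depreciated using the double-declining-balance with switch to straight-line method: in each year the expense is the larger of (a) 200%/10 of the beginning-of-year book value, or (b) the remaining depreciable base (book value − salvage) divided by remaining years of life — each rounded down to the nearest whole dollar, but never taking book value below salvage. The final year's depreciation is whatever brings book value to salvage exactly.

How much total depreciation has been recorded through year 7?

Depreciable base = $27,069 − $1,200 = $25,869.
Year 1: DB = ⌊$27,069 × 200%/10⌋ = $5,413; SL = ⌊$25,869/10⌋ = $2,586 → take DB $5,413. Book value $21,656.
Year 2: DB = ⌊$21,656 × 200%/10⌋ = $4,331; SL = ⌊$20,456/9⌋ = $2,272 → take DB $4,331. Book value $17,325.
Year 3: DB = ⌊$17,325 × 200%/10⌋ = $3,465; SL = ⌊$16,125/8⌋ = $2,015 → take DB $3,465. Book value $13,860.
Year 4: DB = ⌊$13,860 × 200%/10⌋ = $2,772; SL = ⌊$12,660/7⌋ = $1,808 → take DB $2,772. Book value $11,088.
Year 5: DB = ⌊$11,088 × 200%/10⌋ = $2,217; SL = ⌊$9,888/6⌋ = $1,648 → take DB $2,217. Book value $8,871.
Year 6: DB = ⌊$8,871 × 200%/10⌋ = $1,774; SL = ⌊$7,671/5⌋ = $1,534 → take DB $1,774. Book value $7,097.
Year 7: DB = ⌊$7,097 × 200%/10⌋ = $1,419; SL = ⌊$5,897/4⌋ = $1,474 → take SL $1,474. Book value $5,623.
Accumulated through year 7 = $27,069 − $5,623 = $21,446.

$21,446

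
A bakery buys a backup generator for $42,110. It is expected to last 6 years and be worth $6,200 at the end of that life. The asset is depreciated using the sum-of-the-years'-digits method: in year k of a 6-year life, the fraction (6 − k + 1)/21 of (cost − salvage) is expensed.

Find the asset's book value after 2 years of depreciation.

Depreciable base = $42,110 − $6,200 = $35,910.
Sum of the years' digits = 6+5+4+3+2+1 = 21.
Year 1: $35,910 × 6/21 = $10,260. Book value $31,850.
Year 2: $35,910 × 5/21 = $8,550. Book value $23,300.

$23,300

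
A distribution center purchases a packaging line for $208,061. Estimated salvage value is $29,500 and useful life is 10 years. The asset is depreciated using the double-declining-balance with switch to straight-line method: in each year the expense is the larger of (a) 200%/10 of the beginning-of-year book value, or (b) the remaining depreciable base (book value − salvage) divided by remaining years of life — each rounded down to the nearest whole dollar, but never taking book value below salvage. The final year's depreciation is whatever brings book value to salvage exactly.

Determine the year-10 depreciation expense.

$0

Depreciable base = $208,061 − $29,500 = $178,561.
Year 1: DB = ⌊$208,061 × 200%/10⌋ = $41,612; SL = ⌊$178,561/10⌋ = $17,856 → take DB $41,612. Book value $166,449.
Year 2: DB = ⌊$166,449 × 200%/10⌋ = $33,289; SL = ⌊$136,949/9⌋ = $15,216 → take DB $33,289. Book value $133,160.
Year 3: DB = ⌊$133,160 × 200%/10⌋ = $26,632; SL = ⌊$103,660/8⌋ = $12,957 → take DB $26,632. Book value $106,528.
Year 4: DB = ⌊$106,528 × 200%/10⌋ = $21,305; SL = ⌊$77,028/7⌋ = $11,004 → take DB $21,305. Book value $85,223.
Year 5: DB = ⌊$85,223 × 200%/10⌋ = $17,044; SL = ⌊$55,723/6⌋ = $9,287 → take DB $17,044. Book value $68,179.
Year 6: DB = ⌊$68,179 × 200%/10⌋ = $13,635; SL = ⌊$38,679/5⌋ = $7,735 → take DB $13,635. Book value $54,544.
Year 7: DB = ⌊$54,544 × 200%/10⌋ = $10,908; SL = ⌊$25,044/4⌋ = $6,261 → take DB $10,908. Book value $43,636.
Year 8: DB = ⌊$43,636 × 200%/10⌋ = $8,727; SL = ⌊$14,136/3⌋ = $4,712 → take DB $8,727. Book value $34,909.
Year 9: DB = ⌊$34,909 × 200%/10⌋ = $6,981; SL = ⌊$5,409/2⌋ = $2,704 → take DB $6,981, capped at $5,409. Book value $29,500.
Year 10 (final): $29,500 − $29,500 = $0. Book value $29,500.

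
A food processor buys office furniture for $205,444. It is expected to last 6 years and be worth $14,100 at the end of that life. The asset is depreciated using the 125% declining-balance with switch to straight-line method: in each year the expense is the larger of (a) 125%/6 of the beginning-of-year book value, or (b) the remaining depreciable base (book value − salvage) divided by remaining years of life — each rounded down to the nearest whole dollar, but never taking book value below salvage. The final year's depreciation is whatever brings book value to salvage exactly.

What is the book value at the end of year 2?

Depreciable base = $205,444 − $14,100 = $191,344.
Year 1: DB = ⌊$205,444 × 125%/6⌋ = $42,800; SL = ⌊$191,344/6⌋ = $31,890 → take DB $42,800. Book value $162,644.
Year 2: DB = ⌊$162,644 × 125%/6⌋ = $33,884; SL = ⌊$148,544/5⌋ = $29,708 → take DB $33,884. Book value $128,760.

$128,760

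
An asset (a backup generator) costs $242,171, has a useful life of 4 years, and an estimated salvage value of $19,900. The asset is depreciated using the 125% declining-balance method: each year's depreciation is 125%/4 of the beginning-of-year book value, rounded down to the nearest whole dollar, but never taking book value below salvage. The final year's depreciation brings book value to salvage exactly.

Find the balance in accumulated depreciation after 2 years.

Depreciable base = $242,171 − $19,900 = $222,271.
Year 1: ⌊$242,171 × 125%/4⌋ = $75,678. Book value $166,493.
Year 2: ⌊$166,493 × 125%/4⌋ = $52,029. Book value $114,464.
Accumulated through year 2 = $242,171 − $114,464 = $127,707.

$127,707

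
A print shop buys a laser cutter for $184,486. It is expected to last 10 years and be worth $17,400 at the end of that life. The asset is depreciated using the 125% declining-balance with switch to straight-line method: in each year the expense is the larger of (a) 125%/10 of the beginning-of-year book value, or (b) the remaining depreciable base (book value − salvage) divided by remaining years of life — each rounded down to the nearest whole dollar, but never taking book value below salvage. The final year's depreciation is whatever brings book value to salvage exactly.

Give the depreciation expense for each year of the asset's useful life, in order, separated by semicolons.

Depreciable base = $184,486 − $17,400 = $167,086.
Year 1: DB = ⌊$184,486 × 125%/10⌋ = $23,060; SL = ⌊$167,086/10⌋ = $16,708 → take DB $23,060. Book value $161,426.
Year 2: DB = ⌊$161,426 × 125%/10⌋ = $20,178; SL = ⌊$144,026/9⌋ = $16,002 → take DB $20,178. Book value $141,248.
Year 3: DB = ⌊$141,248 × 125%/10⌋ = $17,656; SL = ⌊$123,848/8⌋ = $15,481 → take DB $17,656. Book value $123,592.
Year 4: DB = ⌊$123,592 × 125%/10⌋ = $15,449; SL = ⌊$106,192/7⌋ = $15,170 → take DB $15,449. Book value $108,143.
Year 5: DB = ⌊$108,143 × 125%/10⌋ = $13,517; SL = ⌊$90,743/6⌋ = $15,123 → take SL $15,123. Book value $93,020.
Year 6: DB = ⌊$93,020 × 125%/10⌋ = $11,627; SL = ⌊$75,620/5⌋ = $15,124 → take SL $15,124. Book value $77,896.
Year 7: DB = ⌊$77,896 × 125%/10⌋ = $9,737; SL = ⌊$60,496/4⌋ = $15,124 → take SL $15,124. Book value $62,772.
Year 8: DB = ⌊$62,772 × 125%/10⌋ = $7,846; SL = ⌊$45,372/3⌋ = $15,124 → take SL $15,124. Book value $47,648.
Year 9: DB = ⌊$47,648 × 125%/10⌋ = $5,956; SL = ⌊$30,248/2⌋ = $15,124 → take SL $15,124. Book value $32,524.
Year 10 (final): $32,524 − $17,400 = $15,124. Book value $17,400.

$23,060; $20,178; $17,656; $15,449; $15,123; $15,124; $15,124; $15,124; $15,124; $15,124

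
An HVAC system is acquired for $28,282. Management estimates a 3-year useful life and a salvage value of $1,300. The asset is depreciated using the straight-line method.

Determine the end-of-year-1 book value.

$19,288

Depreciable base = $28,282 − $1,300 = $26,982.
Annual expense = $26,982 / 3 = $8,994.
End of year 1: book value $19,288.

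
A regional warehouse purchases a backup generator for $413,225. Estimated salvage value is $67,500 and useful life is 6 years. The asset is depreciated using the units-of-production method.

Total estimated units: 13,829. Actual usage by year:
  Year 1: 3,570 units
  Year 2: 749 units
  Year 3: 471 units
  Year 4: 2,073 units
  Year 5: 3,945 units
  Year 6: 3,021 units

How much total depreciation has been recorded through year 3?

$119,750

Depreciable base = $413,225 − $67,500 = $345,725.
Rate = $345,725 / 13,829 units = $25 per unit.
Year 1: 3,570 × $25 = $89,250. Book value $323,975.
Year 2: 749 × $25 = $18,725. Book value $305,250.
Year 3: 471 × $25 = $11,775. Book value $293,475.
Accumulated through year 3 = $413,225 − $293,475 = $119,750.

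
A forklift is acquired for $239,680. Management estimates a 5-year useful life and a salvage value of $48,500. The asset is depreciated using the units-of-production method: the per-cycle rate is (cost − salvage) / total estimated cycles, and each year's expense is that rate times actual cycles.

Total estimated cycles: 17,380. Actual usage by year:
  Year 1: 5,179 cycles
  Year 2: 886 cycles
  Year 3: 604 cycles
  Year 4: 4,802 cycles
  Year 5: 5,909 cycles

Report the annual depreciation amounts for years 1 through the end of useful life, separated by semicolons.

$56,969; $9,746; $6,644; $52,822; $64,999

Depreciable base = $239,680 − $48,500 = $191,180.
Rate = $191,180 / 17,380 cycles = $11 per cycle.
Year 1: 5,179 × $11 = $56,969. Book value $182,711.
Year 2: 886 × $11 = $9,746. Book value $172,965.
Year 3: 604 × $11 = $6,644. Book value $166,321.
Year 4: 4,802 × $11 = $52,822. Book value $113,499.
Year 5: 5,909 × $11 = $64,999. Book value $48,500.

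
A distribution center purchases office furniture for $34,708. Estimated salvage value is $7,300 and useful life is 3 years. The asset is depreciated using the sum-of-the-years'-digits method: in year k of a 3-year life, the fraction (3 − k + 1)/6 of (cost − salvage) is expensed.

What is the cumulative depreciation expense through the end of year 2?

Depreciable base = $34,708 − $7,300 = $27,408.
Sum of the years' digits = 3+2+1 = 6.
Year 1: $27,408 × 3/6 = $13,704. Book value $21,004.
Year 2: $27,408 × 2/6 = $9,136. Book value $11,868.
Accumulated through year 2 = $34,708 − $11,868 = $22,840.

$22,840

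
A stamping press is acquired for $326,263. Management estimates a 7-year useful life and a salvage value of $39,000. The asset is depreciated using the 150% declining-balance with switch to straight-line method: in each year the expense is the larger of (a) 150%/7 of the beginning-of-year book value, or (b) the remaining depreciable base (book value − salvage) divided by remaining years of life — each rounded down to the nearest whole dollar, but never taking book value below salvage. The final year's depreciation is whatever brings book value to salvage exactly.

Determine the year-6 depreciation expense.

$28,448

Depreciable base = $326,263 − $39,000 = $287,263.
Year 1: DB = ⌊$326,263 × 150%/7⌋ = $69,913; SL = ⌊$287,263/7⌋ = $41,037 → take DB $69,913. Book value $256,350.
Year 2: DB = ⌊$256,350 × 150%/7⌋ = $54,932; SL = ⌊$217,350/6⌋ = $36,225 → take DB $54,932. Book value $201,418.
Year 3: DB = ⌊$201,418 × 150%/7⌋ = $43,161; SL = ⌊$162,418/5⌋ = $32,483 → take DB $43,161. Book value $158,257.
Year 4: DB = ⌊$158,257 × 150%/7⌋ = $33,912; SL = ⌊$119,257/4⌋ = $29,814 → take DB $33,912. Book value $124,345.
Year 5: DB = ⌊$124,345 × 150%/7⌋ = $26,645; SL = ⌊$85,345/3⌋ = $28,448 → take SL $28,448. Book value $95,897.
Year 6: DB = ⌊$95,897 × 150%/7⌋ = $20,549; SL = ⌊$56,897/2⌋ = $28,448 → take SL $28,448. Book value $67,449.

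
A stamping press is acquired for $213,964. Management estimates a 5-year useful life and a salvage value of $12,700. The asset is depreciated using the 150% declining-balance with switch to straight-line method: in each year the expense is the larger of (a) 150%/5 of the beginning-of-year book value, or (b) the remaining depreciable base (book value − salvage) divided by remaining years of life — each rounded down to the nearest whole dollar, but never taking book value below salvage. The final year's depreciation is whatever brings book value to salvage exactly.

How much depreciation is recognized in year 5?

$30,346

Depreciable base = $213,964 − $12,700 = $201,264.
Year 1: DB = ⌊$213,964 × 150%/5⌋ = $64,189; SL = ⌊$201,264/5⌋ = $40,252 → take DB $64,189. Book value $149,775.
Year 2: DB = ⌊$149,775 × 150%/5⌋ = $44,932; SL = ⌊$137,075/4⌋ = $34,268 → take DB $44,932. Book value $104,843.
Year 3: DB = ⌊$104,843 × 150%/5⌋ = $31,452; SL = ⌊$92,143/3⌋ = $30,714 → take DB $31,452. Book value $73,391.
Year 4: DB = ⌊$73,391 × 150%/5⌋ = $22,017; SL = ⌊$60,691/2⌋ = $30,345 → take SL $30,345. Book value $43,046.
Year 5 (final): $43,046 − $12,700 = $30,346. Book value $12,700.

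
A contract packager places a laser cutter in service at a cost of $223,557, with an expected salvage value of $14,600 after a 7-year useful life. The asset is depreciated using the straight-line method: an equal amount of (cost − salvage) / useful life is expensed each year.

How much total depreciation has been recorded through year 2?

Depreciable base = $223,557 − $14,600 = $208,957.
Annual expense = $208,957 / 7 = $29,851.
End of year 1: book value $193,706.
End of year 2: book value $163,855.
Accumulated through year 2 = $223,557 − $163,855 = $59,702.

$59,702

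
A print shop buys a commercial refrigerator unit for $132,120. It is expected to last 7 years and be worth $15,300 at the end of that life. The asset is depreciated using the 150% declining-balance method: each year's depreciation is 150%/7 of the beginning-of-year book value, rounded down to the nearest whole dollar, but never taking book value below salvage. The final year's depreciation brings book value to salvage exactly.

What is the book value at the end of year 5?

Depreciable base = $132,120 − $15,300 = $116,820.
Year 1: ⌊$132,120 × 150%/7⌋ = $28,311. Book value $103,809.
Year 2: ⌊$103,809 × 150%/7⌋ = $22,244. Book value $81,565.
Year 3: ⌊$81,565 × 150%/7⌋ = $17,478. Book value $64,087.
Year 4: ⌊$64,087 × 150%/7⌋ = $13,732. Book value $50,355.
Year 5: ⌊$50,355 × 150%/7⌋ = $10,790. Book value $39,565.

$39,565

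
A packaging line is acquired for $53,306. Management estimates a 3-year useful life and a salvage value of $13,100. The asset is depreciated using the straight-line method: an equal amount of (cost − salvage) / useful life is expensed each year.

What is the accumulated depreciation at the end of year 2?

$26,804

Depreciable base = $53,306 − $13,100 = $40,206.
Annual expense = $40,206 / 3 = $13,402.
End of year 1: book value $39,904.
End of year 2: book value $26,502.
Accumulated through year 2 = $53,306 − $26,502 = $26,804.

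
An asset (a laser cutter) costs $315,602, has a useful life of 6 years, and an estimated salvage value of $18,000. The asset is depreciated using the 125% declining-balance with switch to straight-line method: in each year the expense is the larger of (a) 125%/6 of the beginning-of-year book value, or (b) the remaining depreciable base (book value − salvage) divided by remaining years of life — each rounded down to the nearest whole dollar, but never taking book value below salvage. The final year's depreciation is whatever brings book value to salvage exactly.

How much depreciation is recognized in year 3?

Depreciable base = $315,602 − $18,000 = $297,602.
Year 1: DB = ⌊$315,602 × 125%/6⌋ = $65,750; SL = ⌊$297,602/6⌋ = $49,600 → take DB $65,750. Book value $249,852.
Year 2: DB = ⌊$249,852 × 125%/6⌋ = $52,052; SL = ⌊$231,852/5⌋ = $46,370 → take DB $52,052. Book value $197,800.
Year 3: DB = ⌊$197,800 × 125%/6⌋ = $41,208; SL = ⌊$179,800/4⌋ = $44,950 → take SL $44,950. Book value $152,850.

$44,950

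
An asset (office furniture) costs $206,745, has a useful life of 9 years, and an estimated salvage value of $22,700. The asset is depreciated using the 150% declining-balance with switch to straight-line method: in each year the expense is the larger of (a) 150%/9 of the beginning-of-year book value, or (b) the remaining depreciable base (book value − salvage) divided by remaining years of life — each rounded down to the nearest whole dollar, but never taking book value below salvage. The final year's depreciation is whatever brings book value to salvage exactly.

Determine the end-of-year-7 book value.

$52,894

Depreciable base = $206,745 − $22,700 = $184,045.
Year 1: DB = ⌊$206,745 × 150%/9⌋ = $34,457; SL = ⌊$184,045/9⌋ = $20,449 → take DB $34,457. Book value $172,288.
Year 2: DB = ⌊$172,288 × 150%/9⌋ = $28,714; SL = ⌊$149,588/8⌋ = $18,698 → take DB $28,714. Book value $143,574.
Year 3: DB = ⌊$143,574 × 150%/9⌋ = $23,929; SL = ⌊$120,874/7⌋ = $17,267 → take DB $23,929. Book value $119,645.
Year 4: DB = ⌊$119,645 × 150%/9⌋ = $19,940; SL = ⌊$96,945/6⌋ = $16,157 → take DB $19,940. Book value $99,705.
Year 5: DB = ⌊$99,705 × 150%/9⌋ = $16,617; SL = ⌊$77,005/5⌋ = $15,401 → take DB $16,617. Book value $83,088.
Year 6: DB = ⌊$83,088 × 150%/9⌋ = $13,848; SL = ⌊$60,388/4⌋ = $15,097 → take SL $15,097. Book value $67,991.
Year 7: DB = ⌊$67,991 × 150%/9⌋ = $11,331; SL = ⌊$45,291/3⌋ = $15,097 → take SL $15,097. Book value $52,894.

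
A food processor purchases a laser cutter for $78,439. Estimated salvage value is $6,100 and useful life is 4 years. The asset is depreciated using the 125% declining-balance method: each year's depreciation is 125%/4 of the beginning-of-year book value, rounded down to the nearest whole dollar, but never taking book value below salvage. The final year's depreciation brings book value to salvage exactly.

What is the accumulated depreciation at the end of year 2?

$41,364

Depreciable base = $78,439 − $6,100 = $72,339.
Year 1: ⌊$78,439 × 125%/4⌋ = $24,512. Book value $53,927.
Year 2: ⌊$53,927 × 125%/4⌋ = $16,852. Book value $37,075.
Accumulated through year 2 = $78,439 − $37,075 = $41,364.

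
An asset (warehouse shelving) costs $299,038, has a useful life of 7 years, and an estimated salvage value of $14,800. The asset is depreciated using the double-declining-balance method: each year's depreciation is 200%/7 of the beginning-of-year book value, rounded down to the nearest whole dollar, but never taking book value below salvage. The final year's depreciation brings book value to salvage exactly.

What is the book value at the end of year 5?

Depreciable base = $299,038 − $14,800 = $284,238.
Year 1: ⌊$299,038 × 200%/7⌋ = $85,439. Book value $213,599.
Year 2: ⌊$213,599 × 200%/7⌋ = $61,028. Book value $152,571.
Year 3: ⌊$152,571 × 200%/7⌋ = $43,591. Book value $108,980.
Year 4: ⌊$108,980 × 200%/7⌋ = $31,137. Book value $77,843.
Year 5: ⌊$77,843 × 200%/7⌋ = $22,240. Book value $55,603.

$55,603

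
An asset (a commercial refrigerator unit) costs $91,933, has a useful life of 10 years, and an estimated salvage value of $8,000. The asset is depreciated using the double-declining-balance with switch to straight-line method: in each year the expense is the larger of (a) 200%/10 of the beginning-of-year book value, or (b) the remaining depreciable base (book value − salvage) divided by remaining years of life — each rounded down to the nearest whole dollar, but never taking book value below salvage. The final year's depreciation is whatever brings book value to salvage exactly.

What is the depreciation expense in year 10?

Depreciable base = $91,933 − $8,000 = $83,933.
Year 1: DB = ⌊$91,933 × 200%/10⌋ = $18,386; SL = ⌊$83,933/10⌋ = $8,393 → take DB $18,386. Book value $73,547.
Year 2: DB = ⌊$73,547 × 200%/10⌋ = $14,709; SL = ⌊$65,547/9⌋ = $7,283 → take DB $14,709. Book value $58,838.
Year 3: DB = ⌊$58,838 × 200%/10⌋ = $11,767; SL = ⌊$50,838/8⌋ = $6,354 → take DB $11,767. Book value $47,071.
Year 4: DB = ⌊$47,071 × 200%/10⌋ = $9,414; SL = ⌊$39,071/7⌋ = $5,581 → take DB $9,414. Book value $37,657.
Year 5: DB = ⌊$37,657 × 200%/10⌋ = $7,531; SL = ⌊$29,657/6⌋ = $4,942 → take DB $7,531. Book value $30,126.
Year 6: DB = ⌊$30,126 × 200%/10⌋ = $6,025; SL = ⌊$22,126/5⌋ = $4,425 → take DB $6,025. Book value $24,101.
Year 7: DB = ⌊$24,101 × 200%/10⌋ = $4,820; SL = ⌊$16,101/4⌋ = $4,025 → take DB $4,820. Book value $19,281.
Year 8: DB = ⌊$19,281 × 200%/10⌋ = $3,856; SL = ⌊$11,281/3⌋ = $3,760 → take DB $3,856. Book value $15,425.
Year 9: DB = ⌊$15,425 × 200%/10⌋ = $3,085; SL = ⌊$7,425/2⌋ = $3,712 → take SL $3,712. Book value $11,713.
Year 10 (final): $11,713 − $8,000 = $3,713. Book value $8,000.

$3,713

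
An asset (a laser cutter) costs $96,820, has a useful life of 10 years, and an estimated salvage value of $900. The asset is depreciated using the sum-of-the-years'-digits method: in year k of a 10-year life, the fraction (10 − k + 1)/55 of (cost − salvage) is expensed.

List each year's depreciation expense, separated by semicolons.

$17,440; $15,696; $13,952; $12,208; $10,464; $8,720; $6,976; $5,232; $3,488; $1,744

Depreciable base = $96,820 − $900 = $95,920.
Sum of the years' digits = 10+9+8+7+6+5+4+3+2+1 = 55.
Year 1: $95,920 × 10/55 = $17,440. Book value $79,380.
Year 2: $95,920 × 9/55 = $15,696. Book value $63,684.
Year 3: $95,920 × 8/55 = $13,952. Book value $49,732.
Year 4: $95,920 × 7/55 = $12,208. Book value $37,524.
Year 5: $95,920 × 6/55 = $10,464. Book value $27,060.
Year 6: $95,920 × 5/55 = $8,720. Book value $18,340.
Year 7: $95,920 × 4/55 = $6,976. Book value $11,364.
Year 8: $95,920 × 3/55 = $5,232. Book value $6,132.
Year 9: $95,920 × 2/55 = $3,488. Book value $2,644.
Year 10: $95,920 × 1/55 = $1,744. Book value $900.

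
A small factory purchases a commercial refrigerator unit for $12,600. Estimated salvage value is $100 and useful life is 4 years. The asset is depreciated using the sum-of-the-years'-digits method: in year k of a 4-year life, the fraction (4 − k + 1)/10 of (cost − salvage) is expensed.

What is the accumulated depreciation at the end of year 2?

$8,750

Depreciable base = $12,600 − $100 = $12,500.
Sum of the years' digits = 4+3+2+1 = 10.
Year 1: $12,500 × 4/10 = $5,000. Book value $7,600.
Year 2: $12,500 × 3/10 = $3,750. Book value $3,850.
Accumulated through year 2 = $12,600 − $3,850 = $8,750.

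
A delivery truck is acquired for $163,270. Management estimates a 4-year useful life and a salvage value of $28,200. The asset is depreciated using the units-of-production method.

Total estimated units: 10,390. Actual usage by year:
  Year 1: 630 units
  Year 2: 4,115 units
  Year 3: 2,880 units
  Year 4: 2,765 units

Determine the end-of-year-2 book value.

$101,585

Depreciable base = $163,270 − $28,200 = $135,070.
Rate = $135,070 / 10,390 units = $13 per unit.
Year 1: 630 × $13 = $8,190. Book value $155,080.
Year 2: 4,115 × $13 = $53,495. Book value $101,585.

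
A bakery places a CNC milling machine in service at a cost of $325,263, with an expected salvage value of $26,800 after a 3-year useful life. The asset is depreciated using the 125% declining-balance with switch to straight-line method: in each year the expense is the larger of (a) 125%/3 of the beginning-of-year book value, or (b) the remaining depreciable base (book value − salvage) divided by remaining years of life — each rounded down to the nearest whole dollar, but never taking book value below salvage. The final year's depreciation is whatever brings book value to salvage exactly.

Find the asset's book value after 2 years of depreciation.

$108,269

Depreciable base = $325,263 − $26,800 = $298,463.
Year 1: DB = ⌊$325,263 × 125%/3⌋ = $135,526; SL = ⌊$298,463/3⌋ = $99,487 → take DB $135,526. Book value $189,737.
Year 2: DB = ⌊$189,737 × 125%/3⌋ = $79,057; SL = ⌊$162,937/2⌋ = $81,468 → take SL $81,468. Book value $108,269.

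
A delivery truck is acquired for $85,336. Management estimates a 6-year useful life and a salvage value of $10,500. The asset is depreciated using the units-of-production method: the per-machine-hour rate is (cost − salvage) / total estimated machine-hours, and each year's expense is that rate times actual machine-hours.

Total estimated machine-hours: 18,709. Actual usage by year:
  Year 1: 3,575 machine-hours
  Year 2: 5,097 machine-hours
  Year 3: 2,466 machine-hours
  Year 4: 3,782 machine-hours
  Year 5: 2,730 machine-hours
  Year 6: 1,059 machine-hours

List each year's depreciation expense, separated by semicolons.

Depreciable base = $85,336 − $10,500 = $74,836.
Rate = $74,836 / 18,709 machine-hours = $4 per machine-hour.
Year 1: 3,575 × $4 = $14,300. Book value $71,036.
Year 2: 5,097 × $4 = $20,388. Book value $50,648.
Year 3: 2,466 × $4 = $9,864. Book value $40,784.
Year 4: 3,782 × $4 = $15,128. Book value $25,656.
Year 5: 2,730 × $4 = $10,920. Book value $14,736.
Year 6: 1,059 × $4 = $4,236. Book value $10,500.

$14,300; $20,388; $9,864; $15,128; $10,920; $4,236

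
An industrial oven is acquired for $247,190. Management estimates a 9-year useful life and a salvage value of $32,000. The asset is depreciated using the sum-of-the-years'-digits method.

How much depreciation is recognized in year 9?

Depreciable base = $247,190 − $32,000 = $215,190.
Sum of the years' digits = 9+8+7+6+5+4+3+2+1 = 45.
Year 1: $215,190 × 9/45 = $43,038. Book value $204,152.
Year 2: $215,190 × 8/45 = $38,256. Book value $165,896.
Year 3: $215,190 × 7/45 = $33,474. Book value $132,422.
Year 4: $215,190 × 6/45 = $28,692. Book value $103,730.
Year 5: $215,190 × 5/45 = $23,910. Book value $79,820.
Year 6: $215,190 × 4/45 = $19,128. Book value $60,692.
Year 7: $215,190 × 3/45 = $14,346. Book value $46,346.
Year 8: $215,190 × 2/45 = $9,564. Book value $36,782.
Year 9: $215,190 × 1/45 = $4,782. Book value $32,000.

$4,782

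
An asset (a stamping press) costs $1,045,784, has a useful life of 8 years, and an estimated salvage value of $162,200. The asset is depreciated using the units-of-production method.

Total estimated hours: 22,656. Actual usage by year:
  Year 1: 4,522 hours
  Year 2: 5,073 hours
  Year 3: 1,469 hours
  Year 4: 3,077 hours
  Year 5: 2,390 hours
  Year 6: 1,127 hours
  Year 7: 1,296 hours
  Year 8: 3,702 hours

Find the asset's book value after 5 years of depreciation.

Depreciable base = $1,045,784 − $162,200 = $883,584.
Rate = $883,584 / 22,656 hours = $39 per hour.
Year 1: 4,522 × $39 = $176,358. Book value $869,426.
Year 2: 5,073 × $39 = $197,847. Book value $671,579.
Year 3: 1,469 × $39 = $57,291. Book value $614,288.
Year 4: 3,077 × $39 = $120,003. Book value $494,285.
Year 5: 2,390 × $39 = $93,210. Book value $401,075.

$401,075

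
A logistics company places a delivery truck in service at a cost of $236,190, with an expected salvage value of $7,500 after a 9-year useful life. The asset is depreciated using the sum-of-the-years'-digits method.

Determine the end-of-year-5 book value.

$58,320

Depreciable base = $236,190 − $7,500 = $228,690.
Sum of the years' digits = 9+8+7+6+5+4+3+2+1 = 45.
Year 1: $228,690 × 9/45 = $45,738. Book value $190,452.
Year 2: $228,690 × 8/45 = $40,656. Book value $149,796.
Year 3: $228,690 × 7/45 = $35,574. Book value $114,222.
Year 4: $228,690 × 6/45 = $30,492. Book value $83,730.
Year 5: $228,690 × 5/45 = $25,410. Book value $58,320.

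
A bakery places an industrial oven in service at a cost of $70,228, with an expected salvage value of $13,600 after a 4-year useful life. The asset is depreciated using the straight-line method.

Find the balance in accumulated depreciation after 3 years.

Depreciable base = $70,228 − $13,600 = $56,628.
Annual expense = $56,628 / 4 = $14,157.
End of year 1: book value $56,071.
End of year 2: book value $41,914.
End of year 3: book value $27,757.
Accumulated through year 3 = $70,228 − $27,757 = $42,471.

$42,471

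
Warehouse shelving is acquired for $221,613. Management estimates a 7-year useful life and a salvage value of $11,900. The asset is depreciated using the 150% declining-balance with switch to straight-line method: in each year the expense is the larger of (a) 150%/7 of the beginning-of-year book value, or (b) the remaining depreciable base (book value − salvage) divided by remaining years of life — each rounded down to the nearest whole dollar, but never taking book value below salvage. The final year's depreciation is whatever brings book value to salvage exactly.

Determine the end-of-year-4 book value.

Depreciable base = $221,613 − $11,900 = $209,713.
Year 1: DB = ⌊$221,613 × 150%/7⌋ = $47,488; SL = ⌊$209,713/7⌋ = $29,959 → take DB $47,488. Book value $174,125.
Year 2: DB = ⌊$174,125 × 150%/7⌋ = $37,312; SL = ⌊$162,225/6⌋ = $27,037 → take DB $37,312. Book value $136,813.
Year 3: DB = ⌊$136,813 × 150%/7⌋ = $29,317; SL = ⌊$124,913/5⌋ = $24,982 → take DB $29,317. Book value $107,496.
Year 4: DB = ⌊$107,496 × 150%/7⌋ = $23,034; SL = ⌊$95,596/4⌋ = $23,899 → take SL $23,899. Book value $83,597.

$83,597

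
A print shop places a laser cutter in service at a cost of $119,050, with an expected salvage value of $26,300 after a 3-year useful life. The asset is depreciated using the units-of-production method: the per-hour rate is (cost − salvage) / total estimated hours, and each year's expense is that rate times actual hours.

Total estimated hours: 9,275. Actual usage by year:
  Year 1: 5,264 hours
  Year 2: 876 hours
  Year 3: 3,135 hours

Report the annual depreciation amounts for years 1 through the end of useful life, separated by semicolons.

Depreciable base = $119,050 − $26,300 = $92,750.
Rate = $92,750 / 9,275 hours = $10 per hour.
Year 1: 5,264 × $10 = $52,640. Book value $66,410.
Year 2: 876 × $10 = $8,760. Book value $57,650.
Year 3: 3,135 × $10 = $31,350. Book value $26,300.

$52,640; $8,760; $31,350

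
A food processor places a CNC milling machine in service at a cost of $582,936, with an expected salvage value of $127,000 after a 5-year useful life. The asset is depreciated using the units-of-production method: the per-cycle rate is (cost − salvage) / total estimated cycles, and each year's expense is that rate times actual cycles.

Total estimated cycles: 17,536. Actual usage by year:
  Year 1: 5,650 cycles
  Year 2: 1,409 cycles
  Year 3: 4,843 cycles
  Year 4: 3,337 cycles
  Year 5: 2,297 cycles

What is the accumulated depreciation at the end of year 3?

Depreciable base = $582,936 − $127,000 = $455,936.
Rate = $455,936 / 17,536 cycles = $26 per cycle.
Year 1: 5,650 × $26 = $146,900. Book value $436,036.
Year 2: 1,409 × $26 = $36,634. Book value $399,402.
Year 3: 4,843 × $26 = $125,918. Book value $273,484.
Accumulated through year 3 = $582,936 − $273,484 = $309,452.

$309,452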